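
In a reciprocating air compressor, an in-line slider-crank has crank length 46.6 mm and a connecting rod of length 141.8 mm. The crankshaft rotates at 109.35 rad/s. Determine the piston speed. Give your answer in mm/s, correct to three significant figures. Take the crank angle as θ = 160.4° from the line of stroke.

ω = 109.3 rad/s
For an in-line slider-crank, x = r cosθ + √(L² − r² sin²θ), so v = −rω sinθ·[1 + r cosθ/√(L² − r² sin²θ)].
With r = 0.0466 m, L = 0.1418 m, θ = 160.4°: √(L² − r² sin²θ) = 0.14094 m.
v = −0.0466·109.3·0.33545·[1 + 0.0466·-0.94206/0.14094] = -1.1769 m/s.
|v| = 1.1769 m/s = 1176.9 mm/s.

1180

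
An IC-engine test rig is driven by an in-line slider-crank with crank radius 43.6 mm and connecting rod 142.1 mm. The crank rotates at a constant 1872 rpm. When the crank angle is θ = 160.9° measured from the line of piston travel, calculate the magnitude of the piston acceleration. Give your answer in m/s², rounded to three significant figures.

1170

ω = 2π·1872/60 = 196 rad/s
x(θ) = r cosθ + √(L² − r² sin²θ); with ω constant, a = ω²·d²x/dθ².
d²x/dθ² = −r cosθ − r²(cos2θ)/√u − r⁴ sin²2θ/(4u^{3/2}),  u = L² − r² sin²θ = 0.0199889 m².
Substituting r = 0.0436 m, L = 0.1421 m, θ = 160.9°: d²x/dθ² = +0.030511 m.
a = ω²·d²x/dθ² = (196)²·(+0.030511) = +1172.5 m/s²;  |a| = 1172.5 m/s².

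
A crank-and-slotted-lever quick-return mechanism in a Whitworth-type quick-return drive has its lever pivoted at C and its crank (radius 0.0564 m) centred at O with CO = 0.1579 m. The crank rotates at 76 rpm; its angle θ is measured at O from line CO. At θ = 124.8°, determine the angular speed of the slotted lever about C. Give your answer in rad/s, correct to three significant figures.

ω = 7.959 rad/s (from 76 rpm).
Crank pin A relative to C: A = (d + r cosθ, r sinθ); lever angle φ = atan2(r sinθ, d + r cosθ).
Differentiating tanφ: φ̇ = rω(d cosθ + r)/(d² + r² + 2dr cosθ).
d² + r² + 2dr cosθ = |CA|² = 0.0179483 m²;  d cosθ + r = -0.033716 m.
|ω_lever| = |0.0564·7.959·-0.033716| / 0.0179483 = 0.8432 rad/s.

0.843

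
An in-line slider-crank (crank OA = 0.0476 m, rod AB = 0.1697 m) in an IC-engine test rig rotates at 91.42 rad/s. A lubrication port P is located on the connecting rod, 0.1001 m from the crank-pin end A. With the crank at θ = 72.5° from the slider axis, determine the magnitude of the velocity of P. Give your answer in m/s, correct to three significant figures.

ω = 91.42 rad/s.  Crank-pin speed |V_A| = rω = 4.3516 m/s, perpendicular to OA.
Rod angle: sinφ = −(r/L) sinθ ⇒ φ = -15.516°; ω_rod = −rω cosθ/√(L²−r²sin²θ) = -8.0026 rad/s.
V_P = V_A + ω_rod × AP, with AP = 0.1001 m along the rod.
Components: V_Px = −rω sinθ − a·ω_rod·sinφ = -4.3645 m/s;  V_Py = rω cosθ + a·ω_rod·cosφ = +0.53668 m/s.
|V_P| = √(V_Px² + V_Py²) = 4.3974 m/s.

4.40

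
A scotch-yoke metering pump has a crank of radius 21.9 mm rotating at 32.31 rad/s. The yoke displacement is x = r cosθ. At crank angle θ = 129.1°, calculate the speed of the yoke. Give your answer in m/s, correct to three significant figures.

ω = 32.31 rad/s
x = r cosθ ⇒ ẋ = −rω sinθ.
|v| = rω|sinθ| = 0.0219·32.31·|sin 129.1°| = 0.54912 m/s.

0.549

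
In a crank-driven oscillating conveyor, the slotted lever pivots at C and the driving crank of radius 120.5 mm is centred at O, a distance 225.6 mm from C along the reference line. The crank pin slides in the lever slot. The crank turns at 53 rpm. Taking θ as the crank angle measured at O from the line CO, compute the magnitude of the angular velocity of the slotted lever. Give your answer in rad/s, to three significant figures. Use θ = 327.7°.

ω = 5.55 rad/s (from 53 rpm).
Crank pin A relative to C: A = (d + r cosθ, r sinθ); lever angle φ = atan2(r sinθ, d + r cosθ).
Differentiating tanφ: φ̇ = rω(d cosθ + r)/(d² + r² + 2dr cosθ).
d² + r² + 2dr cosθ = |CA|² = 0.111372 m²;  d cosθ + r = +0.31119 m.
|ω_lever| = |0.1205·5.55·+0.31119| / 0.111372 = 1.8687 rad/s.

1.87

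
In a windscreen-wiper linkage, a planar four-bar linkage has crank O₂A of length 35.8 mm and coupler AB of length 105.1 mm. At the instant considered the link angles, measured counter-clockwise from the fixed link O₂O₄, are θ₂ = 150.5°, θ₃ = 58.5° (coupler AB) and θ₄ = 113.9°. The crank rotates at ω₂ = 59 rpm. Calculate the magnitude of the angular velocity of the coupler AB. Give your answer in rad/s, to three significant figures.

ω₂ = 6.178 rad/s (from 59 rpm).
Differentiating the loop-closure r₂e^{iθ₂}+r₃e^{iθ₃}=r₁+r₄e^{iθ₄} gives r₂ω₂e^{iθ₂}+r₃ω₃e^{iθ₃}=r₄ω₄e^{iθ₄}.
Eliminating the other unknown: ω₃ = r₂ω₂ sin(θ₄−θ₂) / [r₃ sin(θ₃−θ₄)].
Numerator sine = -0.59622; denominator sine = -0.82314.
Result = 0.0358·6.178·(-0.59622) / (0.1051·(-0.82314)) = +1.5244 rad/s; magnitude 1.5244 rad/s.

1.52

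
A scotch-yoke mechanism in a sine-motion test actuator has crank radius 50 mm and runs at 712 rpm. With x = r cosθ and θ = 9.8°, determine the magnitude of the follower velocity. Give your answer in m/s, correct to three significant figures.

0.635

ω = 74.56 rad/s (from 712 rpm).
x = r cosθ ⇒ ẋ = −rω sinθ.
|v| = rω|sinθ| = 0.05·74.56·|sin 9.8°| = 0.63454 m/s.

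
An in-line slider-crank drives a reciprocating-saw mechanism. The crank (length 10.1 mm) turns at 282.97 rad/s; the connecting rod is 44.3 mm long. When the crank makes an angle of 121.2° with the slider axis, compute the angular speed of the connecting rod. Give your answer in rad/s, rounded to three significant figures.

ω = 283 rad/s
The rod makes angle φ with the slider axis where L sinφ = r sinθ; differentiating, L cosφ·φ̇ = r ω cosθ.
L cosφ = √(L² − r² sin²θ) = 0.043449 m.
|ω_rod| = r ω |cosθ| / √(L² − r² sin²θ) = 0.0101·283·0.51803/0.043449 = 34.075 rad/s.

34.1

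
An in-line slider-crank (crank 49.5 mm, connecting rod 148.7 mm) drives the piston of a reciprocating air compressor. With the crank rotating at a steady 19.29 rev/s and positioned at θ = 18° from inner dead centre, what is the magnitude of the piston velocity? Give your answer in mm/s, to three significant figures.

ω = 2π·19.3 = 121.2 rad/s
For an in-line slider-crank, x = r cosθ + √(L² − r² sin²θ), so v = −rω sinθ·[1 + r cosθ/√(L² − r² sin²θ)].
With r = 0.0495 m, L = 0.1487 m, θ = 18°: √(L² − r² sin²θ) = 0.14791 m.
v = −0.0495·121.2·0.30902·[1 + 0.0495·0.95106/0.14791] = -2.444 m/s.
|v| = 2.444 m/s = 2444 mm/s.

2440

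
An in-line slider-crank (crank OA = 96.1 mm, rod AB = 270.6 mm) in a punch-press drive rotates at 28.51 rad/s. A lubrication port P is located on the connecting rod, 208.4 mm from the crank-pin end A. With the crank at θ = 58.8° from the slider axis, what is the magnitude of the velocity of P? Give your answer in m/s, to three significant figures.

2.71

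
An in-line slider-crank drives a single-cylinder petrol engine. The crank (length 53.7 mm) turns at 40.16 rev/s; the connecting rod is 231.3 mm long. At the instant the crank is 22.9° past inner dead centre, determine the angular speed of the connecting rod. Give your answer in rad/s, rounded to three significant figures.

ω = 252.3 rad/s (converted from 40.16 rev/s).
The rod makes angle φ with the slider axis where L sinφ = r sinθ; differentiating, L cosφ·φ̇ = r ω cosθ.
L cosφ = √(L² − r² sin²θ) = 0.23035 m.
|ω_rod| = r ω |cosθ| / √(L² − r² sin²θ) = 0.0537·252.3·0.92119/0.23035 = 54.187 rad/s.

54.2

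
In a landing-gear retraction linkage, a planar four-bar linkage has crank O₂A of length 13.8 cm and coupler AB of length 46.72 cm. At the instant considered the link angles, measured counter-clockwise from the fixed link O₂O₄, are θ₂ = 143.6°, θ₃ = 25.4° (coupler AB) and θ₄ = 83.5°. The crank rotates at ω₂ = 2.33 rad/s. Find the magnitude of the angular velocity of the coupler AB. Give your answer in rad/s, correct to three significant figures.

ω₂ = 2.33 rad/s
Differentiating the loop-closure r₂e^{iθ₂}+r₃e^{iθ₃}=r₁+r₄e^{iθ₄} gives r₂ω₂e^{iθ₂}+r₃ω₃e^{iθ₃}=r₄ω₄e^{iθ₄}.
Eliminating the other unknown: ω₃ = r₂ω₂ sin(θ₄−θ₂) / [r₃ sin(θ₃−θ₄)].
Numerator sine = -0.86690; denominator sine = -0.84897.
Result = 0.138·2.33·(-0.86690) / (0.4672·(-0.84897)) = +0.70276 rad/s; magnitude 0.70276 rad/s.

0.703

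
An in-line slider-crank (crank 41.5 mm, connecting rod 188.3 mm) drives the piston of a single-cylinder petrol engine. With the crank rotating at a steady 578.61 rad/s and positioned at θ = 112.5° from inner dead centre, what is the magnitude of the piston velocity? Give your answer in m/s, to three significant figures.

ω = 578.6 rad/s
For an in-line slider-crank, x = r cosθ + √(L² − r² sin²θ), so v = −rω sinθ·[1 + r cosθ/√(L² − r² sin²θ)].
With r = 0.0415 m, L = 0.1883 m, θ = 112.5°: √(L² − r² sin²θ) = 0.18436 m.
v = −0.0415·578.6·0.92388·[1 + 0.0415·-0.38268/0.18436] = -20.273 m/s.
|v| = 20.273 m/s.

20.3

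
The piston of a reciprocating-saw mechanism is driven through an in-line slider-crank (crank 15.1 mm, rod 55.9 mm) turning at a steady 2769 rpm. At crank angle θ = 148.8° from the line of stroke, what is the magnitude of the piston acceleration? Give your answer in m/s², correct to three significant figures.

920

ω = 2π·2769/60 = 290 rad/s
x(θ) = r cosθ + √(L² − r² sin²θ); with ω constant, a = ω²·d²x/dθ².
d²x/dθ² = −r cosθ − r²(cos2θ)/√u − r⁴ sin²2θ/(4u^{3/2}),  u = L² − r² sin²θ = 0.00306362 m².
Substituting r = 0.0151 m, L = 0.0559 m, θ = 148.8°: d²x/dθ² = +0.010947 m.
a = ω²·d²x/dθ² = (290)²·(+0.010947) = +920.47 m/s²;  |a| = 920.47 m/s².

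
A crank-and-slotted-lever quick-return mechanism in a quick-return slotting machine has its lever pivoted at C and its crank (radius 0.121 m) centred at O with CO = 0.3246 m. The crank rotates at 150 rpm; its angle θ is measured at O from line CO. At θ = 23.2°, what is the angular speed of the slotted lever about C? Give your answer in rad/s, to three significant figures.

ω = 15.71 rad/s (from 150 rpm).
Crank pin A relative to C: A = (d + r cosθ, r sinθ); lever angle φ = atan2(r sinθ, d + r cosθ).
Differentiating tanφ: φ̇ = rω(d cosθ + r)/(d² + r² + 2dr cosθ).
d² + r² + 2dr cosθ = |CA|² = 0.192207 m²;  d cosθ + r = +0.41935 m.
|ω_lever| = |0.121·15.71·+0.41935| / 0.192207 = 4.1468 rad/s.

4.15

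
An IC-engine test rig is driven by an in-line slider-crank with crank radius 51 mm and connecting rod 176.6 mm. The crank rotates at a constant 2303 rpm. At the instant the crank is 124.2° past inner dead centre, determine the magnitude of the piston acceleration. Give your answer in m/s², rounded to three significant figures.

1980

ω = 2π·2303/60 = 241.2 rad/s
x(θ) = r cosθ + √(L² − r² sin²θ); with ω constant, a = ω²·d²x/dθ².
d²x/dθ² = −r cosθ − r²(cos2θ)/√u − r⁴ sin²2θ/(4u^{3/2}),  u = L² − r² sin²θ = 0.0294083 m².
Substituting r = 0.051 m, L = 0.1766 m, θ = 124.2°: d²x/dθ² = +0.03396 m.
a = ω²·d²x/dθ² = (241.2)²·(+0.03396) = +1975.2 m/s²;  |a| = 1975.2 m/s².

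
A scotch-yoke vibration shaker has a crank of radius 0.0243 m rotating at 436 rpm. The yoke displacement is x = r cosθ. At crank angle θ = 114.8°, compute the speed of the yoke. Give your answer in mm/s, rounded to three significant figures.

1010

ω = 45.66 rad/s (from 436 rpm).
x = r cosθ ⇒ ẋ = −rω sinθ.
|v| = rω|sinθ| = 0.0243·45.66·|sin 114.8°| = 1.0072 m/s = 1007.2 mm/s.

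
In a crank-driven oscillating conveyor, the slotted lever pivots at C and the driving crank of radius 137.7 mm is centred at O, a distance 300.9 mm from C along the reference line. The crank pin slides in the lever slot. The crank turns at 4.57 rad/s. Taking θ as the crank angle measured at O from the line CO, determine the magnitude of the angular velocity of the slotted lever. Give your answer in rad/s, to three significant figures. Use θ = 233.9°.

0.411

ω = 4.57 rad/s
Crank pin A relative to C: A = (d + r cosθ, r sinθ); lever angle φ = atan2(r sinθ, d + r cosθ).
Differentiating tanφ: φ̇ = rω(d cosθ + r)/(d² + r² + 2dr cosθ).
d² + r² + 2dr cosθ = |CA|² = 0.0606767 m²;  d cosθ + r = -0.039589 m.
|ω_lever| = |0.1377·4.57·-0.039589| / 0.0606767 = 0.41059 rad/s.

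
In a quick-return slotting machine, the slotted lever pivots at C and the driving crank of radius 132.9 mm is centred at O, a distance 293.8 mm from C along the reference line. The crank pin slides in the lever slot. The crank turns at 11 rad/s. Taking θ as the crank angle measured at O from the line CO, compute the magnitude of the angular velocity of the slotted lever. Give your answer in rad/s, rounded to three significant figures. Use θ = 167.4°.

8.10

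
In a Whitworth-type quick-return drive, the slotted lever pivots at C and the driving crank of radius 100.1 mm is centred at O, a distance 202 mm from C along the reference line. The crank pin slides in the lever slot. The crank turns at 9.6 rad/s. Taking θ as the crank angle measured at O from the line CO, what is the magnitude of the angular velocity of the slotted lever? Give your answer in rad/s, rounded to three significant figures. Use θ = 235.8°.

0.460

ω = 9.6 rad/s
Crank pin A relative to C: A = (d + r cosθ, r sinθ); lever angle φ = atan2(r sinθ, d + r cosθ).
Differentiating tanφ: φ̇ = rω(d cosθ + r)/(d² + r² + 2dr cosθ).
d² + r² + 2dr cosθ = |CA|² = 0.0280931 m²;  d cosθ + r = -0.013441 m.
|ω_lever| = |0.1001·9.6·-0.013441| / 0.0280931 = 0.45976 rad/s.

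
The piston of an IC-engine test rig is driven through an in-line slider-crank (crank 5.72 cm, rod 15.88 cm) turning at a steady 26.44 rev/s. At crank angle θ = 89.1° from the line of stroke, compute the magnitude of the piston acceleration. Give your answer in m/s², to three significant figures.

584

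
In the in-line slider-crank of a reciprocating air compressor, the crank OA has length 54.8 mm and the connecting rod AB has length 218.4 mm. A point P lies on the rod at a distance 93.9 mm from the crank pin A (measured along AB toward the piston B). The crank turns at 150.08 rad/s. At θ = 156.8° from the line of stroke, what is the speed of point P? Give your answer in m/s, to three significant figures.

ω = 150.1 rad/s.  Crank-pin speed |V_A| = rω = 8.2244 m/s, perpendicular to OA.
Rod angle: sinφ = −(r/L) sinθ ⇒ φ = -5.673°; ω_rod = −rω cosθ/√(L²−r²sin²θ) = +34.783 rad/s.
V_P = V_A + ω_rod × AP, with AP = 0.0939 m along the rod.
Components: V_Px = −rω sinθ − a·ω_rod·sinφ = -2.9171 m/s;  V_Py = rω cosθ + a·ω_rod·cosφ = -4.3092 m/s.
|V_P| = √(V_Px² + V_Py²) = 5.2037 m/s.

5.20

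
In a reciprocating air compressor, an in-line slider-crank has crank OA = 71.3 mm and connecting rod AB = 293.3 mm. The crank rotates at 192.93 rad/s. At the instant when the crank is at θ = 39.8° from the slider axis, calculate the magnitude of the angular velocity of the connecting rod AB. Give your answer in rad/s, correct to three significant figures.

ω = 192.9 rad/s
The rod makes angle φ with the slider axis where L sinφ = r sinθ; differentiating, L cosφ·φ̇ = r ω cosθ.
L cosφ = √(L² − r² sin²θ) = 0.28973 m.
|ω_rod| = r ω |cosθ| / √(L² − r² sin²θ) = 0.0713·192.9·0.76828/0.28973 = 36.477 rad/s.

36.5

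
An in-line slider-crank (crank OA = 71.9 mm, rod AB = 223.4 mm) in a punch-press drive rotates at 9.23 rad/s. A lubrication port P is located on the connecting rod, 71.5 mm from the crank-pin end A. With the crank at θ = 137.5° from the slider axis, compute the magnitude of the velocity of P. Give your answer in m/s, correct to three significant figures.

0.531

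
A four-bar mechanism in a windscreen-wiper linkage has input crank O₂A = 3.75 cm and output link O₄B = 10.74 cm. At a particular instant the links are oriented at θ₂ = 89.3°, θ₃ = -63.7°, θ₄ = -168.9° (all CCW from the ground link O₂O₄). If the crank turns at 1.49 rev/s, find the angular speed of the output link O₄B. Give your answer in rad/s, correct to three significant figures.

1.54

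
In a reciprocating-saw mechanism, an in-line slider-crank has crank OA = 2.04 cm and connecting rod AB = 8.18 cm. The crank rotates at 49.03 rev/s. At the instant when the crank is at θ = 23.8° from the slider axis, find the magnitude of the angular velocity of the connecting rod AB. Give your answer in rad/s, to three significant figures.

70.7

ω = 308.1 rad/s (converted from 49.03 rev/s).
The rod makes angle φ with the slider axis where L sinφ = r sinθ; differentiating, L cosφ·φ̇ = r ω cosθ.
L cosφ = √(L² − r² sin²θ) = 0.081385 m.
|ω_rod| = r ω |cosθ| / √(L² − r² sin²θ) = 0.0204·308.1·0.91496/0.081385 = 70.653 rad/s.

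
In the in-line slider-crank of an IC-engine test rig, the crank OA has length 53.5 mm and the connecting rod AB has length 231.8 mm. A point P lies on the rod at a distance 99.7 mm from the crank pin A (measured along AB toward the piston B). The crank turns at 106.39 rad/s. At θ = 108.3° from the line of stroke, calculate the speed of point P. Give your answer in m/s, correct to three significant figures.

5.33

ω = 106.4 rad/s.  Crank-pin speed |V_A| = rω = 5.6919 m/s, perpendicular to OA.
Rod angle: sinφ = −(r/L) sinθ ⇒ φ = -12.658°; ω_rod = −rω cosθ/√(L²−r²sin²θ) = +7.9022 rad/s.
V_P = V_A + ω_rod × AP, with AP = 0.0997 m along the rod.
Components: V_Px = −rω sinθ − a·ω_rod·sinφ = -5.2314 m/s;  V_Py = rω cosθ + a·ω_rod·cosφ = -1.0185 m/s.
|V_P| = √(V_Px² + V_Py²) = 5.3296 m/s.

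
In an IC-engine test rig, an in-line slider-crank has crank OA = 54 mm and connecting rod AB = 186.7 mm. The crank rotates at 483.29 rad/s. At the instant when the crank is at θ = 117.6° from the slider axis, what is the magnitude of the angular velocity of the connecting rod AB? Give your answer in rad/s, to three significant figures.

ω = 483.3 rad/s
The rod makes angle φ with the slider axis where L sinφ = r sinθ; differentiating, L cosφ·φ̇ = r ω cosθ.
L cosφ = √(L² − r² sin²θ) = 0.18046 m.
|ω_rod| = r ω |cosθ| / √(L² − r² sin²θ) = 0.054·483.3·0.46330/0.18046 = 67 rad/s.

67.0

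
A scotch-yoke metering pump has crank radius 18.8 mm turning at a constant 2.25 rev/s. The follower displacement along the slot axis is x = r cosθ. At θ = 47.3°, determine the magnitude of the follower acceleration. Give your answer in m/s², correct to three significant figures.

2.55

ω = 14.14 rad/s (from 2.25 rev/s).
x = r cosθ ⇒ ẍ = −rω² cosθ (ω constant).
|a| = rω²|cosθ| = 0.0188·(14.14)²·|cos 47.3°| = 2.5481 m/s².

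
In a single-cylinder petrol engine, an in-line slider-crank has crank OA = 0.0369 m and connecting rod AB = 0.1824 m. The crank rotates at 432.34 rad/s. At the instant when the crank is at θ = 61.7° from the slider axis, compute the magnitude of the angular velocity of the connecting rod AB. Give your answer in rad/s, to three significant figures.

ω = 432.3 rad/s
The rod makes angle φ with the slider axis where L sinφ = r sinθ; differentiating, L cosφ·φ̇ = r ω cosθ.
L cosφ = √(L² − r² sin²θ) = 0.17948 m.
|ω_rod| = r ω |cosθ| / √(L² − r² sin²θ) = 0.0369·432.3·0.47409/0.17948 = 42.139 rad/s.

42.1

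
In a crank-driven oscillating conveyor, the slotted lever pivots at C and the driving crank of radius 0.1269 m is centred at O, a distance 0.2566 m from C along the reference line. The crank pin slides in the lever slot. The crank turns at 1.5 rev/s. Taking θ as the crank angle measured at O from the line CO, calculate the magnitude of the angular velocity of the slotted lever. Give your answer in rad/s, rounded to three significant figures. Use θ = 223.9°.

ω = 9.425 rad/s (from 1.5 rev/s).
Crank pin A relative to C: A = (d + r cosθ, r sinθ); lever angle φ = atan2(r sinθ, d + r cosθ).
Differentiating tanφ: φ̇ = rω(d cosθ + r)/(d² + r² + 2dr cosθ).
d² + r² + 2dr cosθ = |CA|² = 0.0350212 m²;  d cosθ + r = -0.057993 m.
|ω_lever| = |0.1269·9.425·-0.057993| / 0.0350212 = 1.9805 rad/s.

1.98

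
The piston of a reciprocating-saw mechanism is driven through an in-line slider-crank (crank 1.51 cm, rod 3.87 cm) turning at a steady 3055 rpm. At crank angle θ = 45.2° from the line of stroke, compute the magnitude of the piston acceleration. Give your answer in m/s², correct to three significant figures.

1110

ω = 2π·3055/60 = 319.9 rad/s
x(θ) = r cosθ + √(L² − r² sin²θ); with ω constant, a = ω²·d²x/dθ².
d²x/dθ² = −r cosθ − r²(cos2θ)/√u − r⁴ sin²2θ/(4u^{3/2}),  u = L² − r² sin²θ = 0.00138289 m².
Substituting r = 0.0151 m, L = 0.0387 m, θ = 45.2°: d²x/dθ² = -0.01085 m.
a = ω²·d²x/dθ² = (319.9)²·(-0.01085) = -1110.5 m/s²;  |a| = 1110.5 m/s².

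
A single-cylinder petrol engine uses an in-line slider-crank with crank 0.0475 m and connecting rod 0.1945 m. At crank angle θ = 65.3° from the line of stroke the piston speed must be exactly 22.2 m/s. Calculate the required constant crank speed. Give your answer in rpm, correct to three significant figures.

For an in-line slider-crank, |v_piston| = rω|sinθ|·[1 + r cosθ/√(L² − r² sin²θ)].
With r = 0.0475 m, L = 0.1945 m, θ = 65.3°: the bracketed kinematic factor |dx/dθ| = 0.047671 m.
ω = v/|dx/dθ| = 22.2/0.047671 = 465.7 rad/s.
N = 60ω/(2π) = 4447.1 rpm.

4450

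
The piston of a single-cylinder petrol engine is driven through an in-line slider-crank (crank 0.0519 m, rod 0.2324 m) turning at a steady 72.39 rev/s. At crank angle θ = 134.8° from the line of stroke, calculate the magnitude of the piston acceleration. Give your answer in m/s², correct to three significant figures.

7550

ω = 2π·72.4 = 454.8 rad/s
x(θ) = r cosθ + √(L² − r² sin²θ); with ω constant, a = ω²·d²x/dθ².
d²x/dθ² = −r cosθ − r²(cos2θ)/√u − r⁴ sin²2θ/(4u^{3/2}),  u = L² − r² sin²θ = 0.0526536 m².
Substituting r = 0.0519 m, L = 0.2324 m, θ = 134.8°: d²x/dθ² = +0.036502 m.
a = ω²·d²x/dθ² = (454.8)²·(+0.036502) = +7551.6 m/s²;  |a| = 7551.6 m/s².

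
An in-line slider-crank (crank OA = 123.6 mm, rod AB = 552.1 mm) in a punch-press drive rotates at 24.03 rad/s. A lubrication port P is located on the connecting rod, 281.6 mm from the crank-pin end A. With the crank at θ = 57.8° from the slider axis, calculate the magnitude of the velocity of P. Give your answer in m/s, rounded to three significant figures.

ω = 24.03 rad/s.  Crank-pin speed |V_A| = rω = 2.9701 m/s, perpendicular to OA.
Rod angle: sinφ = −(r/L) sinθ ⇒ φ = -10.920°; ω_rod = −rω cosθ/√(L²−r²sin²θ) = -2.9196 rad/s.
V_P = V_A + ω_rod × AP, with AP = 0.2816 m along the rod.
Components: V_Px = −rω sinθ − a·ω_rod·sinφ = -2.669 m/s;  V_Py = rω cosθ + a·ω_rod·cosφ = +0.77544 m/s.
|V_P| = √(V_Px² + V_Py²) = 2.7794 m/s.

2.78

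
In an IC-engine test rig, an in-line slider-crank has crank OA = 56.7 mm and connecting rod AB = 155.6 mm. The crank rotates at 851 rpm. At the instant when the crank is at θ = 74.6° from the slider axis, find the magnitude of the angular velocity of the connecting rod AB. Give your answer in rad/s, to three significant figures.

9.21

ω = 89.12 rad/s (converted from 851 rpm).
The rod makes angle φ with the slider axis where L sinφ = r sinθ; differentiating, L cosφ·φ̇ = r ω cosθ.
L cosφ = √(L² − r² sin²θ) = 0.14568 m.
|ω_rod| = r ω |cosθ| / √(L² − r² sin²θ) = 0.0567·89.12·0.26556/0.14568 = 9.2107 rad/s.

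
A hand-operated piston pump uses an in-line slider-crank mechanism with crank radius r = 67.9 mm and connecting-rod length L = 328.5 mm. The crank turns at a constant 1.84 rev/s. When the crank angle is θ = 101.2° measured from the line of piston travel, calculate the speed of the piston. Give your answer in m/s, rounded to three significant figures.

0.738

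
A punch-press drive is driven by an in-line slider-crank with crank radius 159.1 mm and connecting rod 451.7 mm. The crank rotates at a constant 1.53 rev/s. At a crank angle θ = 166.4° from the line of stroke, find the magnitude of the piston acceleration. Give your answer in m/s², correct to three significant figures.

ω = 2π·1.53 = 9.613 rad/s
x(θ) = r cosθ + √(L² − r² sin²θ); with ω constant, a = ω²·d²x/dθ².
d²x/dθ² = −r cosθ − r²(cos2θ)/√u − r⁴ sin²2θ/(4u^{3/2}),  u = L² − r² sin²θ = 0.202633 m².
Substituting r = 0.1591 m, L = 0.4517 m, θ = 166.4°: d²x/dθ² = +0.10426 m.
a = ω²·d²x/dθ² = (9.613)²·(+0.10426) = +9.635 m/s²;  |a| = 9.635 m/s².

9.64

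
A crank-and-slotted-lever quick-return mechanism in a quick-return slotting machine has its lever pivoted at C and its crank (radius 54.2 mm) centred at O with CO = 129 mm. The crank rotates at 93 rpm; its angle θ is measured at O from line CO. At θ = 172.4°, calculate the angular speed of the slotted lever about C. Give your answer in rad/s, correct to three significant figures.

ω = 9.739 rad/s (from 93 rpm).
Crank pin A relative to C: A = (d + r cosθ, r sinθ); lever angle φ = atan2(r sinθ, d + r cosθ).
Differentiating tanφ: φ̇ = rω(d cosθ + r)/(d² + r² + 2dr cosθ).
d² + r² + 2dr cosθ = |CA|² = 0.00571788 m²;  d cosθ + r = -0.073667 m.
|ω_lever| = |0.0542·9.739·-0.073667| / 0.00571788 = 6.8006 rad/s.

6.80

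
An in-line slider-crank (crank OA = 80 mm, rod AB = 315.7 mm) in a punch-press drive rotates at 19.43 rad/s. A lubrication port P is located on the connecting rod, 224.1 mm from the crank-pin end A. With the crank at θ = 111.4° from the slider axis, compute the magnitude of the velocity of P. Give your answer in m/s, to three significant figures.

1.36

ω = 19.43 rad/s.  Crank-pin speed |V_A| = rω = 1.5544 m/s, perpendicular to OA.
Rod angle: sinφ = −(r/L) sinθ ⇒ φ = -13.647°; ω_rod = −rω cosθ/√(L²−r²sin²θ) = +1.8487 rad/s.
V_P = V_A + ω_rod × AP, with AP = 0.2241 m along the rod.
Components: V_Px = −rω sinθ − a·ω_rod·sinφ = -1.3495 m/s;  V_Py = rω cosθ + a·ω_rod·cosφ = -0.16456 m/s.
|V_P| = √(V_Px² + V_Py²) = 1.3595 m/s.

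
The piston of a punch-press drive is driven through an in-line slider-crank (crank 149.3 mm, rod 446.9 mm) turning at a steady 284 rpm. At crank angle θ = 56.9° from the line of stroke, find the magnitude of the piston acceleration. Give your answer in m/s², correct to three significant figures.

54.7

ω = 2π·284/60 = 29.74 rad/s
x(θ) = r cosθ + √(L² − r² sin²θ); with ω constant, a = ω²·d²x/dθ².
d²x/dθ² = −r cosθ − r²(cos2θ)/√u − r⁴ sin²2θ/(4u^{3/2}),  u = L² − r² sin²θ = 0.184077 m².
Substituting r = 0.1493 m, L = 0.4469 m, θ = 56.9°: d²x/dθ² = -0.061884 m.
a = ω²·d²x/dθ² = (29.74)²·(-0.061884) = -54.736 m/s²;  |a| = 54.736 m/s².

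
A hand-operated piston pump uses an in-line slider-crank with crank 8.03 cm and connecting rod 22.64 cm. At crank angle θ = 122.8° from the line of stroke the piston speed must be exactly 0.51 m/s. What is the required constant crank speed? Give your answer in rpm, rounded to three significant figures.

90.3

For an in-line slider-crank, |v_piston| = rω|sinθ|·[1 + r cosθ/√(L² − r² sin²θ)].
With r = 0.0803 m, L = 0.2264 m, θ = 122.8°: the bracketed kinematic factor |dx/dθ| = 0.053911 m.
ω = v/|dx/dθ| = 0.51/0.053911 = 9.46 rad/s.
N = 60ω/(2π) = 90.337 rpm.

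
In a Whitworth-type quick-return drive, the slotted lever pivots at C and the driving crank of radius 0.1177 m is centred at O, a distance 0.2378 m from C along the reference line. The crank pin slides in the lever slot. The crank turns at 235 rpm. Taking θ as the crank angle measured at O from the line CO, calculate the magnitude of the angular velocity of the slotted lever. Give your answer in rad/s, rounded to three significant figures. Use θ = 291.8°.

6.54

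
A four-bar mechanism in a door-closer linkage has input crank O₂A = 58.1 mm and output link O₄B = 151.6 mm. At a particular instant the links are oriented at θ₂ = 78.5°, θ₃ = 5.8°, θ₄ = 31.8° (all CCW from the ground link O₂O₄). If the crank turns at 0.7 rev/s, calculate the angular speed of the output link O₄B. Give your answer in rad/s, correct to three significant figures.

3.67

ω₂ = 4.398 rad/s (from 0.7 rev/s).
Differentiating the loop-closure r₂e^{iθ₂}+r₃e^{iθ₃}=r₁+r₄e^{iθ₄} gives r₂ω₂e^{iθ₂}+r₃ω₃e^{iθ₃}=r₄ω₄e^{iθ₄}.
Eliminating the other unknown: ω₄ = r₂ω₂ sin(θ₂−θ₃) / [r₄ sin(θ₄−θ₃)].
Numerator sine = +0.95476; denominator sine = +0.43837.
Result = 0.0581·4.398·(+0.95476) / (0.1516·(+0.43837)) = +3.6712 rad/s; magnitude 3.6712 rad/s.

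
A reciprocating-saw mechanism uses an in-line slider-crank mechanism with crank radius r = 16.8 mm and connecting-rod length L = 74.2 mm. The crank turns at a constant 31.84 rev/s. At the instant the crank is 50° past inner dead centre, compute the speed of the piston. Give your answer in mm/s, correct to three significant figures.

ω = 2π·31.8 = 200.1 rad/s
For an in-line slider-crank, x = r cosθ + √(L² − r² sin²θ), so v = −rω sinθ·[1 + r cosθ/√(L² − r² sin²θ)].
With r = 0.0168 m, L = 0.0742 m, θ = 50°: √(L² − r² sin²θ) = 0.073075 m.
v = −0.0168·200.1·0.76604·[1 + 0.0168·0.64279/0.073075] = -2.9551 m/s.
|v| = 2.9551 m/s = 2955.1 mm/s.

2960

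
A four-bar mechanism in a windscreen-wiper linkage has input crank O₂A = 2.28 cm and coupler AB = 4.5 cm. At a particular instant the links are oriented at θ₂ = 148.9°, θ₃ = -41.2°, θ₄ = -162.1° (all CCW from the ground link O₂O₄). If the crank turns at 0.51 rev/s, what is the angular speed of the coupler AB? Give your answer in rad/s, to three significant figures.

1.43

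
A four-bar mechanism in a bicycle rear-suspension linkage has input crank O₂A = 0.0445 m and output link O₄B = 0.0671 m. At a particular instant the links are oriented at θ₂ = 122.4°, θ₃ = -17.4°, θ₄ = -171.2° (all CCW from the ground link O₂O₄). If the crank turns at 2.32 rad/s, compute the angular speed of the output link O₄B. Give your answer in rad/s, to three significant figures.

ω₂ = 2.32 rad/s
Differentiating the loop-closure r₂e^{iθ₂}+r₃e^{iθ₃}=r₁+r₄e^{iθ₄} gives r₂ω₂e^{iθ₂}+r₃ω₃e^{iθ₃}=r₄ω₄e^{iθ₄}.
Eliminating the other unknown: ω₄ = r₂ω₂ sin(θ₂−θ₃) / [r₄ sin(θ₄−θ₃)].
Numerator sine = +0.64546; denominator sine = -0.44151.
Result = 0.0445·2.32·(+0.64546) / (0.0671·(-0.44151)) = -2.2493 rad/s; magnitude 2.2493 rad/s.

2.25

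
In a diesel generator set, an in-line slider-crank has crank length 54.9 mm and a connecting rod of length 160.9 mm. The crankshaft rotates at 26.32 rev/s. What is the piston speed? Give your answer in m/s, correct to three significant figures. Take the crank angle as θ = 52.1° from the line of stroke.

8.72

ω = 2π·26.3 = 165.4 rad/s
For an in-line slider-crank, x = r cosθ + √(L² − r² sin²θ), so v = −rω sinθ·[1 + r cosθ/√(L² − r² sin²θ)].
With r = 0.0549 m, L = 0.1609 m, θ = 52.1°: √(L² − r² sin²θ) = 0.15496 m.
v = −0.0549·165.4·0.78908·[1 + 0.0549·0.61429/0.15496] = -8.7232 m/s.
|v| = 8.7232 m/s.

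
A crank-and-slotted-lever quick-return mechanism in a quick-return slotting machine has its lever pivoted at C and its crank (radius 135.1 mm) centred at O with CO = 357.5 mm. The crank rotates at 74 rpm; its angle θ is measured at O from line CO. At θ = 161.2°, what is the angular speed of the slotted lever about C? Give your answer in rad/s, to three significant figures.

3.90

ω = 7.749 rad/s (from 74 rpm).
Crank pin A relative to C: A = (d + r cosθ, r sinθ); lever angle φ = atan2(r sinθ, d + r cosθ).
Differentiating tanφ: φ̇ = rω(d cosθ + r)/(d² + r² + 2dr cosθ).
d² + r² + 2dr cosθ = |CA|² = 0.0546153 m²;  d cosθ + r = -0.20333 m.
|ω_lever| = |0.1351·7.749·-0.20333| / 0.0546153 = 3.8976 rad/s.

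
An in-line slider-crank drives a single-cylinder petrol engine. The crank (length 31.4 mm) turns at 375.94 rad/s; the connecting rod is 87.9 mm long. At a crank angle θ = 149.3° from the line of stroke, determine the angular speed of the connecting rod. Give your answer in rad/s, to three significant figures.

117

ω = 375.9 rad/s
The rod makes angle φ with the slider axis where L sinφ = r sinθ; differentiating, L cosφ·φ̇ = r ω cosθ.
L cosφ = √(L² − r² sin²θ) = 0.086426 m.
|ω_rod| = r ω |cosθ| / √(L² − r² sin²θ) = 0.0314·375.9·0.85985/0.086426 = 117.44 rad/s.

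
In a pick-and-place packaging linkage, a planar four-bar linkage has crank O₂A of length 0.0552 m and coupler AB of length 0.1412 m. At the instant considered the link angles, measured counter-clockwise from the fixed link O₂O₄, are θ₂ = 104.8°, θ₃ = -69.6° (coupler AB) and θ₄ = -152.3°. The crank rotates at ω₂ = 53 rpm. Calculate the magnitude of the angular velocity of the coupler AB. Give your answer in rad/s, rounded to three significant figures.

ω₂ = 5.55 rad/s (from 53 rpm).
Differentiating the loop-closure r₂e^{iθ₂}+r₃e^{iθ₃}=r₁+r₄e^{iθ₄} gives r₂ω₂e^{iθ₂}+r₃ω₃e^{iθ₃}=r₄ω₄e^{iθ₄}.
Eliminating the other unknown: ω₃ = r₂ω₂ sin(θ₄−θ₂) / [r₃ sin(θ₃−θ₄)].
Numerator sine = +0.97476; denominator sine = +0.99189.
Result = 0.0552·5.55·(+0.97476) / (0.1412·(+0.99189)) = +2.1323 rad/s; magnitude 2.1323 rad/s.

2.13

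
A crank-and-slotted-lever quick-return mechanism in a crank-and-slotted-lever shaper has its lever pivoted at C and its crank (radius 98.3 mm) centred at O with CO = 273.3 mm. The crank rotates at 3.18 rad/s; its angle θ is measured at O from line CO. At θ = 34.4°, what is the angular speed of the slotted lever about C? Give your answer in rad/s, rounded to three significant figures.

0.787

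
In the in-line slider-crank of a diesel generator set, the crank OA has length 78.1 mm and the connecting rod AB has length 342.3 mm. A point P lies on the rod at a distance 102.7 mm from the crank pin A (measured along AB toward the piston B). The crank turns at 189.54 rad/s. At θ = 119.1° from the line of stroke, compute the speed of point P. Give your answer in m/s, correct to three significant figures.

ω = 189.5 rad/s.  Crank-pin speed |V_A| = rω = 14.803 m/s, perpendicular to OA.
Rod angle: sinφ = −(r/L) sinθ ⇒ φ = -11.500°; ω_rod = −rω cosθ/√(L²−r²sin²θ) = +21.463 rad/s.
V_P = V_A + ω_rod × AP, with AP = 0.1027 m along the rod.
Components: V_Px = −rω sinθ − a·ω_rod·sinφ = -12.495 m/s;  V_Py = rω cosθ + a·ω_rod·cosφ = -5.0393 m/s.
|V_P| = √(V_Px² + V_Py²) = 13.473 m/s.

13.5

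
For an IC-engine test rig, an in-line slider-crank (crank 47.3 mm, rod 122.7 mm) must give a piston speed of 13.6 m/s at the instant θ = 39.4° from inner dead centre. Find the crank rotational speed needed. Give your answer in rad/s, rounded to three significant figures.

For an in-line slider-crank, |v_piston| = rω|sinθ|·[1 + r cosθ/√(L² − r² sin²θ)].
With r = 0.0473 m, L = 0.1227 m, θ = 39.4°: the bracketed kinematic factor |dx/dθ| = 0.039246 m.
ω = v/|dx/dθ| = 13.6/0.039246 = 346.53 rad/s.

347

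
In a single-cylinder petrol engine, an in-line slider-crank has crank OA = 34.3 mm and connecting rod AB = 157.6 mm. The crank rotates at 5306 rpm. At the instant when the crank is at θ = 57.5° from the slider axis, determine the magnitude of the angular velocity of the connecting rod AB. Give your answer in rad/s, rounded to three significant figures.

66.1

ω = 555.6 rad/s (converted from 5306 rpm).
The rod makes angle φ with the slider axis where L sinφ = r sinθ; differentiating, L cosφ·φ̇ = r ω cosθ.
L cosφ = √(L² − r² sin²θ) = 0.15492 m.
|ω_rod| = r ω |cosθ| / √(L² − r² sin²θ) = 0.0343·555.6·0.53730/0.15492 = 66.099 rad/s.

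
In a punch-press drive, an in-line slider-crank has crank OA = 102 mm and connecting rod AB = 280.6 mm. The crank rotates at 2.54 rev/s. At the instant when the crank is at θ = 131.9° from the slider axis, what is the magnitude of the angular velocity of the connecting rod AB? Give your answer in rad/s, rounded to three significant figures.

ω = 15.96 rad/s (converted from 2.54 rev/s).
The rod makes angle φ with the slider axis where L sinφ = r sinθ; differentiating, L cosφ·φ̇ = r ω cosθ.
L cosφ = √(L² − r² sin²θ) = 0.27013 m.
|ω_rod| = r ω |cosθ| / √(L² − r² sin²θ) = 0.102·15.96·0.66783/0.27013 = 4.0244 rad/s.

4.02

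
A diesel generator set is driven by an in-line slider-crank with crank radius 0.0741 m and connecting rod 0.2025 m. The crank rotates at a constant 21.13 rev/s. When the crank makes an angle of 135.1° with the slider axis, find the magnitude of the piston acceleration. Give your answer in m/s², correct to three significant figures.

906

ω = 2π·21.1 = 132.8 rad/s
x(θ) = r cosθ + √(L² − r² sin²θ); with ω constant, a = ω²·d²x/dθ².
d²x/dθ² = −r cosθ − r²(cos2θ)/√u − r⁴ sin²2θ/(4u^{3/2}),  u = L² − r² sin²θ = 0.0382704 m².
Substituting r = 0.0741 m, L = 0.2025 m, θ = 135.1°: d²x/dθ² = +0.051383 m.
a = ω²·d²x/dθ² = (132.8)²·(+0.051383) = +905.69 m/s²;  |a| = 905.69 m/s².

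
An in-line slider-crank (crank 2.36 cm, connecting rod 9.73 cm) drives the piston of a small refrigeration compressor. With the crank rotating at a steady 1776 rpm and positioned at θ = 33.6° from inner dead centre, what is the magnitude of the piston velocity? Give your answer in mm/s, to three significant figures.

ω = 2π·1776/60 = 186 rad/s
For an in-line slider-crank, x = r cosθ + √(L² − r² sin²θ), so v = −rω sinθ·[1 + r cosθ/√(L² − r² sin²θ)].
With r = 0.0236 m, L = 0.0973 m, θ = 33.6°: √(L² − r² sin²θ) = 0.09642 m.
v = −0.0236·186·0.55339·[1 + 0.0236·0.83292/0.09642] = -2.9241 m/s.
|v| = 2.9241 m/s = 2924.1 mm/s.

2920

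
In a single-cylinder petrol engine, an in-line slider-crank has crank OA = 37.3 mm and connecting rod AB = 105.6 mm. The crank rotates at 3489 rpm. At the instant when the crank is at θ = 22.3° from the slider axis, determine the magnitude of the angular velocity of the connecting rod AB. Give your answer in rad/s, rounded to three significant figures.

120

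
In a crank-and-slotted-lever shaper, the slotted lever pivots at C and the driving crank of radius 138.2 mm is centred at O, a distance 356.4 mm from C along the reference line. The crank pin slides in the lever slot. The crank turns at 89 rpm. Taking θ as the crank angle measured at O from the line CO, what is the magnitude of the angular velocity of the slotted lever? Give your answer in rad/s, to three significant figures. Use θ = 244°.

ω = 9.32 rad/s (from 89 rpm).
Crank pin A relative to C: A = (d + r cosθ, r sinθ); lever angle φ = atan2(r sinθ, d + r cosθ).
Differentiating tanφ: φ̇ = rω(d cosθ + r)/(d² + r² + 2dr cosθ).
d² + r² + 2dr cosθ = |CA|² = 0.102937 m²;  d cosθ + r = -0.018035 m.
|ω_lever| = |0.1382·9.32·-0.018035| / 0.102937 = 0.22568 rad/s.

0.226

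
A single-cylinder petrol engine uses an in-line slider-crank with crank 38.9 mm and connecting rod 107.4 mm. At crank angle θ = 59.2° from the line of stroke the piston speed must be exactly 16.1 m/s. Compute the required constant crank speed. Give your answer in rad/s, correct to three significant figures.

For an in-line slider-crank, |v_piston| = rω|sinθ|·[1 + r cosθ/√(L² − r² sin²θ)].
With r = 0.0389 m, L = 0.1074 m, θ = 59.2°: the bracketed kinematic factor |dx/dθ| = 0.039934 m.
ω = v/|dx/dθ| = 16.1/0.039934 = 403.16 rad/s.

403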